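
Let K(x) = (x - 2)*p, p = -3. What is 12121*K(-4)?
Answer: 218178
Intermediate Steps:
K(x) = 6 - 3*x (K(x) = (x - 2)*(-3) = (-2 + x)*(-3) = 6 - 3*x)
12121*K(-4) = 12121*(6 - 3*(-4)) = 12121*(6 + 12) = 12121*18 = 218178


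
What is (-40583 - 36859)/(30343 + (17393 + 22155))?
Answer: -25814/23297 ≈ -1.1080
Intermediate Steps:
(-40583 - 36859)/(30343 + (17393 + 22155)) = -77442/(30343 + 39548) = -77442/69891 = -77442*1/69891 = -25814/23297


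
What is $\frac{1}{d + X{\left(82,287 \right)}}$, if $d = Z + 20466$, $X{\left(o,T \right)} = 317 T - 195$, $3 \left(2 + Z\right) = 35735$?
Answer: $\frac{3}{369479} \approx 8.1195 \cdot 10^{-6}$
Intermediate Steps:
$Z = \frac{35729}{3}$ ($Z = -2 + \frac{1}{3} \cdot 35735 = -2 + \frac{35735}{3} = \frac{35729}{3} \approx 11910.0$)
$X{\left(o,T \right)} = -195 + 317 T$
$d = \frac{97127}{3}$ ($d = \frac{35729}{3} + 20466 = \frac{97127}{3} \approx 32376.0$)
$\frac{1}{d + X{\left(82,287 \right)}} = \frac{1}{\frac{97127}{3} + \left(-195 + 317 \cdot 287\right)} = \frac{1}{\frac{97127}{3} + \left(-195 + 90979\right)} = \frac{1}{\frac{97127}{3} + 90784} = \frac{1}{\frac{369479}{3}} = \frac{3}{369479}$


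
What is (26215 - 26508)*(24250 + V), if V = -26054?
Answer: 528572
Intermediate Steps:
(26215 - 26508)*(24250 + V) = (26215 - 26508)*(24250 - 26054) = -293*(-1804) = 528572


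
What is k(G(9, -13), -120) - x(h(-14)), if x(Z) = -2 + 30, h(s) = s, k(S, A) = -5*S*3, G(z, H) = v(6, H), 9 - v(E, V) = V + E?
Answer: -268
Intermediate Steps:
v(E, V) = 9 - E - V (v(E, V) = 9 - (V + E) = 9 - (E + V) = 9 + (-E - V) = 9 - E - V)
G(z, H) = 3 - H (G(z, H) = 9 - 1*6 - H = 9 - 6 - H = 3 - H)
k(S, A) = -15*S
x(Z) = 28
k(G(9, -13), -120) - x(h(-14)) = -15*(3 - 1*(-13)) - 1*28 = -15*(3 + 13) - 28 = -15*16 - 28 = -240 - 28 = -268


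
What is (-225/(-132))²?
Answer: 5625/1936 ≈ 2.9055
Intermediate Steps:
(-225/(-132))² = (-225*(-1/132))² = (75/44)² = 5625/1936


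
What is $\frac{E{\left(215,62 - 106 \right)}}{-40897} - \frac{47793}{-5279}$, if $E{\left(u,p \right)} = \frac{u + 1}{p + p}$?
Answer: $\frac{21500636064}{2374847893} \approx 9.0535$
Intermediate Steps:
$E{\left(u,p \right)} = \frac{1 + u}{2 p}$
$\frac{E{\left(215,62 - 106 \right)}}{-40897} - \frac{47793}{-5279} = \frac{\frac{1}{2} \frac{1}{62 - 106} \left(1 + 215\right)}{-40897} - \frac{47793}{-5279} = \frac{1}{2} \frac{1}{62 - 106} \cdot 216 \left(- \frac{1}{40897}\right) - - \frac{47793}{5279} = \frac{1}{2} \frac{1}{-44} \cdot 216 \left(- \frac{1}{40897}\right) + \frac{47793}{5279} = \frac{1}{2} \left(- \frac{1}{44}\right) 216 \left(- \frac{1}{40897}\right) + \frac{47793}{5279} = \left(- \frac{27}{11}\right) \left(- \frac{1}{40897}\right) + \frac{47793}{5279} = \frac{27}{449867} + \frac{47793}{5279} = \frac{21500636064}{2374847893}$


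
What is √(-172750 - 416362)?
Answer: 2*I*√147278 ≈ 767.54*I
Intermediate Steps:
√(-172750 - 416362) = √(-589112) = 2*I*√147278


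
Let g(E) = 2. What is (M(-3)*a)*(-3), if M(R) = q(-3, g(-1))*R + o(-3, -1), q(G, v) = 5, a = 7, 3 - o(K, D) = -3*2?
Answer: 126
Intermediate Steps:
o(K, D) = 9 (o(K, D) = 3 - (-3)*2 = 3 - 1*(-6) = 3 + 6 = 9)
M(R) = 9 + 5*R (M(R) = 5*R + 9 = 9 + 5*R)
(M(-3)*a)*(-3) = ((9 + 5*(-3))*7)*(-3) = ((9 - 15)*7)*(-3) = -6*7*(-3) = -42*(-3) = 126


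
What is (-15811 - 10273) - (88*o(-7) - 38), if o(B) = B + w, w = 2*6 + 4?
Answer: -26838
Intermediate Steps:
w = 16 (w = 12 + 4 = 16)
o(B) = 16 + B (o(B) = B + 16 = 16 + B)
(-15811 - 10273) - (88*o(-7) - 38) = (-15811 - 10273) - (88*(16 - 7) - 38) = -26084 - (88*9 - 38) = -26084 - (792 - 38) = -26084 - 1*754 = -26084 - 754 = -26838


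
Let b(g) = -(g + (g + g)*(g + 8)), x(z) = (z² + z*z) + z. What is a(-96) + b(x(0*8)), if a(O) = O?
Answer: -96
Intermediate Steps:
x(z) = z + 2*z² (x(z) = (z² + z²) + z = 2*z² + z = z + 2*z²)
b(g) = -g - 2*g*(8 + g) (b(g) = -(g + (2*g)*(8 + g)) = -(g + 2*g*(8 + g)) = -g - 2*g*(8 + g))
a(-96) + b(x(0*8)) = -96 - (0*8)*(1 + 2*(0*8))*(17 + 2*((0*8)*(1 + 2*(0*8)))) = -96 - 0*(1 + 2*0)*(17 + 2*(0*(1 + 2*0))) = -96 - 0*(1 + 0)*(17 + 2*(0*(1 + 0))) = -96 - 0*1*(17 + 2*(0*1)) = -96 - 1*0*(17 + 2*0) = -96 - 1*0*(17 + 0) = -96 - 1*0*17 = -96 + 0 = -96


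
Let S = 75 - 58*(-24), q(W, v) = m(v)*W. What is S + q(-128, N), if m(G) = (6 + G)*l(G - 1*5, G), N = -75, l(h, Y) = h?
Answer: -705093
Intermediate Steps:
m(G) = (-5 + G)*(6 + G) (m(G) = (6 + G)*(G - 1*5) = (6 + G)*(G - 5) = (6 + G)*(-5 + G) = (-5 + G)*(6 + G))
q(W, v) = W*(-5 + v)*(6 + v) (q(W, v) = ((-5 + v)*(6 + v))*W = W*(-5 + v)*(6 + v))
S = 1467 (S = 75 + 1392 = 1467)
S + q(-128, N) = 1467 - 128*(-5 - 75)*(6 - 75) = 1467 - 128*(-80)*(-69) = 1467 - 706560 = -705093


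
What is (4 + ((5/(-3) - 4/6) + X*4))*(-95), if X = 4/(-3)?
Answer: 1045/3 ≈ 348.33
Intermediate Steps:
X = -4/3 (X = 4*(-⅓) = -4/3 ≈ -1.3333)
(4 + ((5/(-3) - 4/6) + X*4))*(-95) = (4 + ((5/(-3) - 4/6) - 4/3*4))*(-95) = (4 + ((5*(-⅓) - 4*⅙) - 16/3))*(-95) = (4 + ((-5/3 - ⅔) - 16/3))*(-95) = (4 + (-7/3 - 16/3))*(-95) = (4 - 23/3)*(-95) = -11/3*(-95) = 1045/3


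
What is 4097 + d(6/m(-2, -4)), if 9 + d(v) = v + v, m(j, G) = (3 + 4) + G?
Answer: 4092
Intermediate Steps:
m(j, G) = 7 + G
d(v) = -9 + 2*v (d(v) = -9 + (v + v) = -9 + 2*v)
4097 + d(6/m(-2, -4)) = 4097 + (-9 + 2*(6/(7 - 4))) = 4097 + (-9 + 2*(6/3)) = 4097 + (-9 + 2*(6*(⅓))) = 4097 + (-9 + 2*2) = 4097 + (-9 + 4) = 4097 - 5 = 4092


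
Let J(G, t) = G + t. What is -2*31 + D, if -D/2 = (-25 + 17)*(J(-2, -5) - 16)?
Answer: -430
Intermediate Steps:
D = -368 (D = -2*(-25 + 17)*((-2 - 5) - 16) = -(-16)*(-7 - 16) = -(-16)*(-23) = -2*184 = -368)
-2*31 + D = -2*31 - 368 = -62 - 368 = -430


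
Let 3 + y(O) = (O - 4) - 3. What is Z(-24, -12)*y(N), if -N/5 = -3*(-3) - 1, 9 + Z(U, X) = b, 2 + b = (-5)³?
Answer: 6800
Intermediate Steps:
b = -127 (b = -2 + (-5)³ = -2 - 125 = -127)
Z(U, X) = -136 (Z(U, X) = -9 - 127 = -136)
N = -40 (N = -5*(-3*(-3) - 1) = -5*(9 - 1) = -5*8 = -40)
y(O) = -10 + O (y(O) = -3 + ((O - 4) - 3) = -3 + ((-4 + O) - 3) = -3 + (-7 + O) = -10 + O)
Z(-24, -12)*y(N) = -136*(-10 - 40) = -136*(-50) = 6800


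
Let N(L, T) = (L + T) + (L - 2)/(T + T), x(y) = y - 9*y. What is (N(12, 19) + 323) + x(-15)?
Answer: 9011/19 ≈ 474.26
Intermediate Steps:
x(y) = -8*y (x(y) = y - 9*y = -8*y)
N(L, T) = L + T + (-2 + L)/(2*T) (N(L, T) = (L + T) + (-2 + L)/((2*T)) = (L + T) + (-2 + L)*(1/(2*T)) = (L + T) + (-2 + L)/(2*T) = L + T + (-2 + L)/(2*T))
(N(12, 19) + 323) + x(-15) = ((-1 + (½)*12 + 19*(12 + 19))/19 + 323) - 8*(-15) = ((-1 + 6 + 19*31)/19 + 323) + 120 = ((-1 + 6 + 589)/19 + 323) + 120 = ((1/19)*594 + 323) + 120 = (594/19 + 323) + 120 = 6731/19 + 120 = 9011/19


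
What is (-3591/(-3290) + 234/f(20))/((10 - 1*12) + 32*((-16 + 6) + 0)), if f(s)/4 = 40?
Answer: -9603/1210720 ≈ -0.0079316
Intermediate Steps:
f(s) = 160 (f(s) = 4*40 = 160)
(-3591/(-3290) + 234/f(20))/((10 - 1*12) + 32*((-16 + 6) + 0)) = (-3591/(-3290) + 234/160)/((10 - 1*12) + 32*((-16 + 6) + 0)) = (-3591*(-1/3290) + 234*(1/160))/((10 - 12) + 32*(-10 + 0)) = (513/470 + 117/80)/(-2 + 32*(-10)) = 9603/(3760*(-2 - 320)) = (9603/3760)/(-322) = (9603/3760)*(-1/322) = -9603/1210720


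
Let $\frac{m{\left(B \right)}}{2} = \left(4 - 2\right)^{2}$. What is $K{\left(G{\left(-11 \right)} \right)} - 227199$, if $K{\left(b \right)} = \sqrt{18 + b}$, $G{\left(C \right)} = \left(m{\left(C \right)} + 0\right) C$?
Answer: $-227199 + i \sqrt{70} \approx -2.272 \cdot 10^{5} + 8.3666 i$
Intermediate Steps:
$m{\left(B \right)} = 8$ ($m{\left(B \right)} = 2 \left(4 - 2\right)^{2} = 2 \cdot 2^{2} = 2 \cdot 4 = 8$)
$G{\left(C \right)} = 8 C$ ($G{\left(C \right)} = \left(8 + 0\right) C = 8 C$)
$K{\left(G{\left(-11 \right)} \right)} - 227199 = \sqrt{18 + 8 \left(-11\right)} - 227199 = \sqrt{18 - 88} - 227199 = \sqrt{-70} - 227199 = i \sqrt{70} - 227199 = -227199 + i \sqrt{70}$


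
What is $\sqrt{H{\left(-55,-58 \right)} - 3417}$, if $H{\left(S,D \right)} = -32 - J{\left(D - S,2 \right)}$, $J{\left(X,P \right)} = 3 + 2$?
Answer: $i \sqrt{3454} \approx 58.771 i$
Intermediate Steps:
$J{\left(X,P \right)} = 5$
$H{\left(S,D \right)} = -37$ ($H{\left(S,D \right)} = -32 - 5 = -37$)
$\sqrt{H{\left(-55,-58 \right)} - 3417} = \sqrt{-37 - 3417} = \sqrt{-3454} = i \sqrt{3454}$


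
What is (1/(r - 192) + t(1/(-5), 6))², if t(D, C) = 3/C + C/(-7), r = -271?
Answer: 5424241/42016324 ≈ 0.12910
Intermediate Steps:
t(D, C) = 3/C - C/7 (t(D, C) = 3/C + C*(-⅐) = 3/C - C/7)
(1/(r - 192) + t(1/(-5), 6))² = (1/(-271 - 192) + (3/6 - ⅐*6))² = (1/(-463) + (3*(⅙) - 6/7))² = (-1/463 + (½ - 6/7))² = (-1/463 - 5/14)² = (-2329/6482)² = 5424241/42016324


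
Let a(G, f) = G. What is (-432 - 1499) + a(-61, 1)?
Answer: -1992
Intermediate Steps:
(-432 - 1499) + a(-61, 1) = (-432 - 1499) - 61 = -1931 - 61 = -1992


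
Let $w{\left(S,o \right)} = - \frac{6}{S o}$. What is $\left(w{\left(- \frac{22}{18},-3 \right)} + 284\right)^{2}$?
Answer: $\frac{9647236}{121} \approx 79729.0$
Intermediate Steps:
$w{\left(S,o \right)} = - \frac{6}{S o}$ ($w{\left(S,o \right)} = - 6 \frac{1}{S o} = - \frac{6}{S o}$)
$\left(w{\left(- \frac{22}{18},-3 \right)} + 284\right)^{2} = \left(- \frac{6}{- \frac{22}{18} \left(-3\right)} + 284\right)^{2} = \left(\left(-6\right) \frac{1}{\left(-22\right) \frac{1}{18}} \left(- \frac{1}{3}\right) + 284\right)^{2} = \left(\left(-6\right) \frac{1}{- \frac{11}{9}} \left(- \frac{1}{3}\right) + 284\right)^{2} = \left(\left(-6\right) \left(- \frac{9}{11}\right) \left(- \frac{1}{3}\right) + 284\right)^{2} = \left(- \frac{18}{11} + 284\right)^{2} = \left(\frac{3106}{11}\right)^{2} = \frac{9647236}{121}$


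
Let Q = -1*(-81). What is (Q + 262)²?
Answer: 117649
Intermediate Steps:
Q = 81
(Q + 262)² = (81 + 262)² = 343² = 117649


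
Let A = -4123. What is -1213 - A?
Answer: 2910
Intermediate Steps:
-1213 - A = -1213 - 1*(-4123) = -1213 + 4123 = 2910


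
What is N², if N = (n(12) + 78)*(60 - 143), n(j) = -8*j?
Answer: 2232036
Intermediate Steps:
N = 1494 (N = (-8*12 + 78)*(60 - 143) = (-96 + 78)*(-83) = -18*(-83) = 1494)
N² = 1494² = 2232036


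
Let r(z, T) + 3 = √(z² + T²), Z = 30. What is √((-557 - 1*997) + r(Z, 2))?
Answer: √(-1557 + 2*√226) ≈ 39.076*I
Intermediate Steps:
r(z, T) = -3 + √(T² + z²) (r(z, T) = -3 + √(z² + T²) = -3 + √(T² + z²))
√((-557 - 1*997) + r(Z, 2)) = √((-557 - 1*997) + (-3 + √(2² + 30²))) = √((-557 - 997) + (-3 + √(4 + 900))) = √(-1554 + (-3 + √904)) = √(-1554 + (-3 + 2*√226)) = √(-1557 + 2*√226)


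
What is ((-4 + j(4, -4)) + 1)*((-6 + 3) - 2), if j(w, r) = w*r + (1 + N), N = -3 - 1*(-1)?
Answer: 100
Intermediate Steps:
N = -2 (N = -3 + 1 = -2)
j(w, r) = -1 + r*w (j(w, r) = w*r + (1 - 2) = r*w - 1 = -1 + r*w)
((-4 + j(4, -4)) + 1)*((-6 + 3) - 2) = ((-4 + (-1 - 4*4)) + 1)*((-6 + 3) - 2) = ((-4 + (-1 - 16)) + 1)*(-3 - 2) = ((-4 - 17) + 1)*(-5) = (-21 + 1)*(-5) = -20*(-5) = 100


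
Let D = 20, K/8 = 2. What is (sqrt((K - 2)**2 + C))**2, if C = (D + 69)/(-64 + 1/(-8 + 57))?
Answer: 610099/3135 ≈ 194.61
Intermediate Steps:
K = 16 (K = 8*2 = 16)
C = -4361/3135 (C = (20 + 69)/(-64 + 1/(-8 + 57)) = 89/(-64 + 1/49) = 89/(-3135/49) = 89*(-49/3135) = -4361/3135 ≈ -1.3911)
(sqrt((K - 2)**2 + C))**2 = (sqrt((16 - 2)**2 - 4361/3135))**2 = (sqrt(14**2 - 4361/3135))**2 = (sqrt(196 - 4361/3135))**2 = (sqrt(610099/3135))**2 = (7*sqrt(39033885)/3135)**2 = 610099/3135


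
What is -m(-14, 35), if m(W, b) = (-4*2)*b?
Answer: 280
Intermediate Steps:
m(W, b) = -8*b
-m(-14, 35) = -(-8)*35 = -1*(-280) = 280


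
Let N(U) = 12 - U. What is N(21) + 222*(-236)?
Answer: -52401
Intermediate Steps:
N(21) + 222*(-236) = (12 - 1*21) + 222*(-236) = (12 - 21) - 52392 = -9 - 52392 = -52401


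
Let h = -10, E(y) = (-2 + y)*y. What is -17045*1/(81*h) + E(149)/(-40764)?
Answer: 22569365/1100628 ≈ 20.506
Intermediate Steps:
E(y) = y*(-2 + y)
-17045*1/(81*h) + E(149)/(-40764) = -17045/(-3*(-10)*(-27)) + (149*(-2 + 149))/(-40764) = -17045/(30*(-27)) + (149*147)*(-1/40764) = -17045/(-810) + 21903*(-1/40764) = -17045*(-1/810) - 7301/13588 = 3409/162 - 7301/13588 = 22569365/1100628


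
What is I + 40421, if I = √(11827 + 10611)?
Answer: 40421 + √22438 ≈ 40571.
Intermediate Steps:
I = √22438 ≈ 149.79
I + 40421 = √22438 + 40421 = 40421 + √22438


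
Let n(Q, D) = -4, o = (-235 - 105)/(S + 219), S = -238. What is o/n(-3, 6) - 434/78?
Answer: -7438/741 ≈ -10.038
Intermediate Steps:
o = 340/19 (o = (-235 - 105)/(-238 + 219) = -340/(-19) = -340*(-1/19) = 340/19 ≈ 17.895)
o/n(-3, 6) - 434/78 = (340/19)/(-4) - 434/78 = (340/19)*(-¼) - 434*1/78 = -85/19 - 217/39 = -7438/741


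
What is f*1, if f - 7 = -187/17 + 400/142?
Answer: -84/71 ≈ -1.1831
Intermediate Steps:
f = -84/71 (f = 7 + (-187/17 + 400/142) = 7 + (-187*1/17 + 400*(1/142)) = 7 + (-11 + 200/71) = 7 - 581/71 = -84/71 ≈ -1.1831)
f*1 = -84/71*1 = -84/71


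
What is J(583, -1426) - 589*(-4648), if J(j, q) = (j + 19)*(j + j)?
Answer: 3439604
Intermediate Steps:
J(j, q) = 2*j*(19 + j) (J(j, q) = (19 + j)*(2*j) = 2*j*(19 + j))
J(583, -1426) - 589*(-4648) = 2*583*(19 + 583) - 589*(-4648) = 2*583*602 - 1*(-2737672) = 701932 + 2737672 = 3439604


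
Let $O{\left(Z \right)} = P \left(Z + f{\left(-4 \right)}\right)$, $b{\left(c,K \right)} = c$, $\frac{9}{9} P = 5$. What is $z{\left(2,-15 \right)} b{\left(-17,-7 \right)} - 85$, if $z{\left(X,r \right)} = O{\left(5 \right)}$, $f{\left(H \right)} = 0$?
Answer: $-510$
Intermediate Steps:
$P = 5$
$O{\left(Z \right)} = 5 Z$ ($O{\left(Z \right)} = 5 \left(Z + 0\right) = 5 Z$)
$z{\left(X,r \right)} = 25$ ($z{\left(X,r \right)} = 5 \cdot 5 = 25$)
$z{\left(2,-15 \right)} b{\left(-17,-7 \right)} - 85 = 25 \left(-17\right) - 85 = -425 - 85 = -510$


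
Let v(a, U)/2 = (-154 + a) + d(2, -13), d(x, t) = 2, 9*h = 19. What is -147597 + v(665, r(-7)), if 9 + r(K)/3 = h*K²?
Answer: -146571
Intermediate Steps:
h = 19/9 (h = (⅑)*19 = 19/9 ≈ 2.1111)
r(K) = -27 + 19*K²/3 (r(K) = -27 + 3*(19*K²/9) = -27 + 19*K²/3)
v(a, U) = -304 + 2*a (v(a, U) = 2*((-154 + a) + 2) = 2*(-152 + a) = -304 + 2*a)
-147597 + v(665, r(-7)) = -147597 + (-304 + 2*665) = -147597 + (-304 + 1330) = -147597 + 1026 = -146571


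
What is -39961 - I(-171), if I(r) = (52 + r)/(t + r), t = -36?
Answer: -8272046/207 ≈ -39962.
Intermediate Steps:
I(r) = (52 + r)/(-36 + r)
-39961 - I(-171) = -39961 - (52 - 171)/(-36 - 171) = -39961 - (-119)/(-207) = -39961 - (-1)*(-119)/207 = -39961 - 1*119/207 = -39961 - 119/207 = -8272046/207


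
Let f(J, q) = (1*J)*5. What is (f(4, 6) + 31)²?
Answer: 2601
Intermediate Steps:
f(J, q) = 5*J (f(J, q) = J*5 = 5*J)
(f(4, 6) + 31)² = (5*4 + 31)² = (20 + 31)² = 51² = 2601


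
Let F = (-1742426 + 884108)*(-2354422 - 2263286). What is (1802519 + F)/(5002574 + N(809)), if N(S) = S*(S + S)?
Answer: 3963463697663/6311536 ≈ 6.2797e+5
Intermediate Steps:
N(S) = 2*S**2 (N(S) = S*(2*S) = 2*S**2)
F = 3963461895144 (F = -858318*(-4617708) = 3963461895144)
(1802519 + F)/(5002574 + N(809)) = (1802519 + 3963461895144)/(5002574 + 2*809**2) = 3963463697663/(5002574 + 2*654481) = 3963463697663/(5002574 + 1308962) = 3963463697663/6311536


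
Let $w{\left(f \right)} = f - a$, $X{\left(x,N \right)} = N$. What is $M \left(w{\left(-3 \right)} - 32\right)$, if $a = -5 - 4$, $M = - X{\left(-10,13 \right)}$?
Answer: $338$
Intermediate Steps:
$M = -13$ ($M = \left(-1\right) 13 = -13$)
$a = -9$
$w{\left(f \right)} = 9 + f$ ($w{\left(f \right)} = f - -9 = f + 9 = 9 + f$)
$M \left(w{\left(-3 \right)} - 32\right) = - 13 \left(\left(9 - 3\right) - 32\right) = - 13 \left(6 + \left(-45 + 13\right)\right) = - 13 \left(6 - 32\right) = \left(-13\right) \left(-26\right) = 338$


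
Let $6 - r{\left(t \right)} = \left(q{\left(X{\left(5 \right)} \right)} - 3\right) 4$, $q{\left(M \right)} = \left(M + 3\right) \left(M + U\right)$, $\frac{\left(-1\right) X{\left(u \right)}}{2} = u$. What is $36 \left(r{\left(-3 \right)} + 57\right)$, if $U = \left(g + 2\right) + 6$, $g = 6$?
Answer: $6732$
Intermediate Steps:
$X{\left(u \right)} = - 2 u$
$U = 14$ ($U = \left(6 + 2\right) + 6 = 8 + 6 = 14$)
$q{\left(M \right)} = \left(3 + M\right) \left(14 + M\right)$ ($q{\left(M \right)} = \left(M + 3\right) \left(M + 14\right) = \left(3 + M\right) \left(14 + M\right)$)
$r{\left(t \right)} = 130$ ($r{\left(t \right)} = 6 - \left(\left(42 + \left(\left(-2\right) 5\right)^{2} + 17 \left(\left(-2\right) 5\right)\right) - 3\right) 4 = 6 - \left(\left(42 + \left(-10\right)^{2} + 17 \left(-10\right)\right) - 3\right) 4 = 6 - \left(\left(42 + 100 - 170\right) - 3\right) 4 = 6 - \left(-28 - 3\right) 4 = 6 - \left(-31\right) 4 = 6 - -124 = 6 + 124 = 130$)
$36 \left(r{\left(-3 \right)} + 57\right) = 36 \left(130 + 57\right) = 36 \cdot 187 = 6732$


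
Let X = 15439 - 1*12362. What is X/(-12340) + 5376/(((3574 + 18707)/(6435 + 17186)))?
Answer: 74616419143/13092740 ≈ 5699.1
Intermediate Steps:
X = 3077 (X = 15439 - 12362 = 3077)
X/(-12340) + 5376/(((3574 + 18707)/(6435 + 17186))) = 3077/(-12340) + 5376/(((3574 + 18707)/(6435 + 17186))) = 3077*(-1/12340) + 5376/((22281/23621)) = -3077/12340 + 5376/((22281*(1/23621))) = -3077/12340 + 5376/(22281/23621) = -3077/12340 + 5376*(23621/22281) = -3077/12340 + 6046976/1061 = 74616419143/13092740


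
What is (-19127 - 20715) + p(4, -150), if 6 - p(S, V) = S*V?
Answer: -39236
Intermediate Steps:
p(S, V) = 6 - S*V
(-19127 - 20715) + p(4, -150) = (-19127 - 20715) + (6 - 1*4*(-150)) = -39842 + (6 + 600) = -39842 + 606 = -39236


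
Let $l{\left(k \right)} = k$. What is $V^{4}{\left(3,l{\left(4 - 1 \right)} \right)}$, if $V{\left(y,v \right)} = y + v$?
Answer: $1296$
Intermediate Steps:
$V{\left(y,v \right)} = v + y$
$V^{4}{\left(3,l{\left(4 - 1 \right)} \right)} = \left(\left(4 - 1\right) + 3\right)^{4} = \left(3 + 3\right)^{4} = 6^{4} = 1296$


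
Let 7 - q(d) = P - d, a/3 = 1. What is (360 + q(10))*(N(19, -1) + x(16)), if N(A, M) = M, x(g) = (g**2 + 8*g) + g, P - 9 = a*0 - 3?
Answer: 148029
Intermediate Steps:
a = 3 (a = 3*1 = 3)
P = 6 (P = 9 + (3*0 - 3) = 9 + (0 - 3) = 9 - 3 = 6)
x(g) = g**2 + 9*g
q(d) = 1 + d (q(d) = 7 - (6 - d) = 7 + (-6 + d) = 1 + d)
(360 + q(10))*(N(19, -1) + x(16)) = (360 + (1 + 10))*(-1 + 16*(9 + 16)) = (360 + 11)*(-1 + 16*25) = 371*(-1 + 400) = 371*399 = 148029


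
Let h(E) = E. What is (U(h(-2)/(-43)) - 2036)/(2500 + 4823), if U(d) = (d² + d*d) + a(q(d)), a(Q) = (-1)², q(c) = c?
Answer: -3762707/13540227 ≈ -0.27789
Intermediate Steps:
a(Q) = 1
U(d) = 1 + 2*d² (U(d) = (d² + d*d) + 1 = (d² + d²) + 1 = 2*d² + 1 = 1 + 2*d²)
(U(h(-2)/(-43)) - 2036)/(2500 + 4823) = ((1 + 2*(-2/(-43))²) - 2036)/(2500 + 4823) = ((1 + 2*(-2*(-1/43))²) - 2036)/7323 = ((1 + 2*(2/43)²) - 2036)*(1/7323) = ((1 + 2*(4/1849)) - 2036)*(1/7323) = ((1 + 8/1849) - 2036)*(1/7323) = (1857/1849 - 2036)*(1/7323) = -3762707/1849*1/7323 = -3762707/13540227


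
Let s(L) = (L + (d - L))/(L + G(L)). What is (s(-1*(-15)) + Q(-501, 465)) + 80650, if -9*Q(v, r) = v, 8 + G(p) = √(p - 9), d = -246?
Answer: 10405865/129 + 246*√6/43 ≈ 80680.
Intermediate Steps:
G(p) = -8 + √(-9 + p) (G(p) = -8 + √(p - 9) = -8 + √(-9 + p))
Q(v, r) = -v/9
s(L) = -246/(-8 + L + √(-9 + L)) (s(L) = (L + (-246 - L))/(L + (-8 + √(-9 + L))) = -246/(-8 + L + √(-9 + L)))
(s(-1*(-15)) + Q(-501, 465)) + 80650 = (-246/(-8 - 1*(-15) + √(-9 - 1*(-15))) - ⅑*(-501)) + 80650 = (-246/(-8 + 15 + √(-9 + 15)) + 167/3) + 80650 = (-246/(-8 + 15 + √6) + 167/3) + 80650 = (-246/(7 + √6) + 167/3) + 80650 = (167/3 - 246/(7 + √6)) + 80650 = 242117/3 - 246/(7 + √6)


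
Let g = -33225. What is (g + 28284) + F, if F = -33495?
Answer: -38436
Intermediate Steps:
(g + 28284) + F = (-33225 + 28284) - 33495 = -4941 - 33495 = -38436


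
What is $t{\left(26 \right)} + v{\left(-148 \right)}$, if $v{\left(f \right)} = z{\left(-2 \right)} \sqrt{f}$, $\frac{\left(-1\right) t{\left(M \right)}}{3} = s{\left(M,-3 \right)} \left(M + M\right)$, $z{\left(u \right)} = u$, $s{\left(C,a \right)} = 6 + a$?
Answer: $-468 - 4 i \sqrt{37} \approx -468.0 - 24.331 i$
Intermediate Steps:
$t{\left(M \right)} = - 18 M$ ($t{\left(M \right)} = - 3 \left(6 - 3\right) \left(M + M\right) = - 3 \cdot 3 \cdot 2 M = - 3 \cdot 6 M = - 18 M$)
$v{\left(f \right)} = - 2 \sqrt{f}$
$t{\left(26 \right)} + v{\left(-148 \right)} = \left(-18\right) 26 - 2 \sqrt{-148} = -468 - 2 \cdot 2 i \sqrt{37} = -468 - 4 i \sqrt{37}$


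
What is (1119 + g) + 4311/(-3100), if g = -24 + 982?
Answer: 6434389/3100 ≈ 2075.6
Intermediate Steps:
g = 958
(1119 + g) + 4311/(-3100) = (1119 + 958) + 4311/(-3100) = 2077 + 4311*(-1/3100) = 2077 - 4311/3100 = 6434389/3100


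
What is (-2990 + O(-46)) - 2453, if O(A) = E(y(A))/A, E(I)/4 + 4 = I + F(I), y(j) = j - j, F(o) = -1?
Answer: -125179/23 ≈ -5442.6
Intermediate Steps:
y(j) = 0
E(I) = -20 + 4*I (E(I) = -16 + 4*(I - 1) = -16 + 4*(-1 + I) = -16 + (-4 + 4*I) = -20 + 4*I)
O(A) = -20/A (O(A) = (-20 + 4*0)/A = (-20 + 0)/A = -20/A)
(-2990 + O(-46)) - 2453 = (-2990 - 20/(-46)) - 2453 = (-2990 - 20*(-1/46)) - 2453 = (-2990 + 10/23) - 2453 = -68760/23 - 2453 = -125179/23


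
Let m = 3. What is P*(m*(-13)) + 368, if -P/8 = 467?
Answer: 146072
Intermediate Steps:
P = -3736 (P = -8*467 = -3736)
P*(m*(-13)) + 368 = -11208*(-13) + 368 = -3736*(-39) + 368 = 145704 + 368 = 146072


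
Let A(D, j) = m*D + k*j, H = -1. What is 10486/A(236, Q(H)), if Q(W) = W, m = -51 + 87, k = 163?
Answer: 10486/8333 ≈ 1.2584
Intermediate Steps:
m = 36
A(D, j) = 36*D + 163*j
10486/A(236, Q(H)) = 10486/(36*236 + 163*(-1)) = 10486/(8496 - 163) = 10486/8333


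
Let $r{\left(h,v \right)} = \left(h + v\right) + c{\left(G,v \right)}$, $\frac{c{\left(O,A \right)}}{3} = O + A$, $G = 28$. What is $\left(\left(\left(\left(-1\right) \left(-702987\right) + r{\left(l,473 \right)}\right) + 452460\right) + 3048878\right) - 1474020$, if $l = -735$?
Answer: $2731546$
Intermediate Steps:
$c{\left(O,A \right)} = 3 A + 3 O$ ($c{\left(O,A \right)} = 3 \left(O + A\right) = 3 \left(A + O\right) = 3 A + 3 O$)
$r{\left(h,v \right)} = 84 + h + 4 v$ ($r{\left(h,v \right)} = \left(h + v\right) + \left(3 v + 3 \cdot 28\right) = \left(h + v\right) + \left(3 v + 84\right) = \left(h + v\right) + \left(84 + 3 v\right) = 84 + h + 4 v$)
$\left(\left(\left(\left(-1\right) \left(-702987\right) + r{\left(l,473 \right)}\right) + 452460\right) + 3048878\right) - 1474020 = \left(\left(\left(\left(-1\right) \left(-702987\right) + \left(84 - 735 + 4 \cdot 473\right)\right) + 452460\right) + 3048878\right) - 1474020 = \left(\left(\left(702987 + \left(84 - 735 + 1892\right)\right) + 452460\right) + 3048878\right) - 1474020 = \left(\left(\left(702987 + 1241\right) + 452460\right) + 3048878\right) - 1474020 = \left(\left(704228 + 452460\right) + 3048878\right) - 1474020 = \left(1156688 + 3048878\right) - 1474020 = 4205566 - 1474020 = 2731546$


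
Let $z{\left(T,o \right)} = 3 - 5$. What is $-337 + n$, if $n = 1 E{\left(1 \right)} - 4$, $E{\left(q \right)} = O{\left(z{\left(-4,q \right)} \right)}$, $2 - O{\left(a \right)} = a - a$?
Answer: $-339$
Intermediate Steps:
$z{\left(T,o \right)} = -2$ ($z{\left(T,o \right)} = 3 - 5 = -2$)
$O{\left(a \right)} = 2$ ($O{\left(a \right)} = 2 - \left(a - a\right) = 2 - 0 = 2 + 0 = 2$)
$E{\left(q \right)} = 2$
$n = -2$ ($n = 1 \cdot 2 - 4 = 2 - 4 = -2$)
$-337 + n = -337 - 2 = -339$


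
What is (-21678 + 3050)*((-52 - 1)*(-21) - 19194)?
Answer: 336812868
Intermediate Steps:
(-21678 + 3050)*((-52 - 1)*(-21) - 19194) = -18628*(-53*(-21) - 19194) = -18628*(1113 - 19194) = -18628*(-18081) = 336812868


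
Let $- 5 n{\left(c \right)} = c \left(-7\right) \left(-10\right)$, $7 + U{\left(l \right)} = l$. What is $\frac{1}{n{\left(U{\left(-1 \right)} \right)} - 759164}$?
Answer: $- \frac{1}{759052} \approx -1.3174 \cdot 10^{-6}$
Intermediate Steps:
$U{\left(l \right)} = -7 + l$
$n{\left(c \right)} = - 14 c$ ($n{\left(c \right)} = - \frac{c \left(-7\right) \left(-10\right)}{5} = - \frac{- 7 c \left(-10\right)}{5} = - \frac{70 c}{5} = - 14 c$)
$\frac{1}{n{\left(U{\left(-1 \right)} \right)} - 759164} = \frac{1}{- 14 \left(-7 - 1\right) - 759164} = \frac{1}{\left(-14\right) \left(-8\right) - 759164} = \frac{1}{112 - 759164} = \frac{1}{-759052} = - \frac{1}{759052}$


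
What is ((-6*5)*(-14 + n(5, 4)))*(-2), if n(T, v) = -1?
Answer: -900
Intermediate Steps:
((-6*5)*(-14 + n(5, 4)))*(-2) = ((-6*5)*(-14 - 1))*(-2) = -30*(-15)*(-2) = 450*(-2) = -900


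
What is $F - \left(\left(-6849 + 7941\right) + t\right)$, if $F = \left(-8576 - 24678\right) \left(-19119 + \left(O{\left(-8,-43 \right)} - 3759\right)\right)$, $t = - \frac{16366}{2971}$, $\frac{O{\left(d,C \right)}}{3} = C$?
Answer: $\frac{2273033937472}{2971} \approx 7.6507 \cdot 10^{8}$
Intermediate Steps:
$O{\left(d,C \right)} = 3 C$
$t = - \frac{16366}{2971}$ ($t = \left(-16366\right) \frac{1}{2971} = - \frac{16366}{2971} \approx -5.5086$)
$F = 765074778$ ($F = \left(-8576 - 24678\right) \left(-19119 + \left(3 \left(-43\right) - 3759\right)\right) = - 33254 \left(-19119 - 3888\right) = \left(-33254\right) \left(-23007\right) = 765074778$)
$F - \left(\left(-6849 + 7941\right) + t\right) = 765074778 - \left(\left(-6849 + 7941\right) - \frac{16366}{2971}\right) = 765074778 - \left(1092 - \frac{16366}{2971}\right) = 765074778 - \frac{3227966}{2971} = \frac{2273033937472}{2971}$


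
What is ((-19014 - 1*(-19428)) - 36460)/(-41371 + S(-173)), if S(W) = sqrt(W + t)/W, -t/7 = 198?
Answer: 22315946293157/25612634248524 - 3117979*I*sqrt(1559)/25612634248524 ≈ 0.87129 - 4.8066e-6*I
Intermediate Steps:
t = -1386 (t = -7*198 = -1386)
S(W) = sqrt(-1386 + W)/W (S(W) = sqrt(W - 1386)/W = sqrt(-1386 + W)/W)
((-19014 - 1*(-19428)) - 36460)/(-41371 + S(-173)) = ((-19014 - 1*(-19428)) - 36460)/(-41371 + sqrt(-1386 - 173)/(-173)) = ((-19014 + 19428) - 36460)/(-41371 - I*sqrt(1559)/173) = (414 - 36460)/(-41371 - I*sqrt(1559)/173) = -36046/(-41371 - I*sqrt(1559)/173)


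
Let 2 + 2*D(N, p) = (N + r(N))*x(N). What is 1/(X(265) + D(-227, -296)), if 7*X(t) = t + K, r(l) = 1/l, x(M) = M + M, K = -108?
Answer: 7/360860 ≈ 1.9398e-5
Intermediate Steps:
x(M) = 2*M
X(t) = -108/7 + t/7 (X(t) = (t - 108)/7 = (-108 + t)/7 = -108/7 + t/7)
D(N, p) = -1 + N*(N + 1/N) (D(N, p) = -1 + ((N + 1/N)*(2*N))/2 = -1 + (2*N*(N + 1/N))/2 = -1 + N*(N + 1/N))
1/(X(265) + D(-227, -296)) = 1/((-108/7 + (1/7)*265) + (-227)**2) = 1/((-108/7 + 265/7) + 51529) = 1/(157/7 + 51529) = 1/(360860/7) = 7/360860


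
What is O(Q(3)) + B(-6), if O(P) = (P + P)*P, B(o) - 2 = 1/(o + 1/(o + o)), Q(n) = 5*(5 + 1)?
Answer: 131534/73 ≈ 1801.8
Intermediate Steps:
Q(n) = 30 (Q(n) = 5*6 = 30)
B(o) = 2 + 1/(o + 1/(2*o)) (B(o) = 2 + 1/(o + 1/(o + o)) = 2 + 1/(o + 1/(2*o)))
O(P) = 2*P² (O(P) = (2*P)*P = 2*P²)
O(Q(3)) + B(-6) = 2*30² + 2*(1 - 6 + 2*(-6)²)/(1 + 2*(-6)²) = 2*900 + 2*(1 - 6 + 2*36)/(1 + 2*36) = 1800 + 2*(1 - 6 + 72)/(1 + 72) = 1800 + 2*67/73 = 1800 + 2*(1/73)*67 = 1800 + 134/73 = 131534/73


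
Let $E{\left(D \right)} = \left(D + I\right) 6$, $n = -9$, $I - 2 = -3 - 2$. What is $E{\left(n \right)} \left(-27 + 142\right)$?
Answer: $-8280$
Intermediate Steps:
$I = -3$ ($I = 2 - 5 = -3$)
$E{\left(D \right)} = -18 + 6 D$ ($E{\left(D \right)} = \left(D - 3\right) 6 = \left(-3 + D\right) 6 = -18 + 6 D$)
$E{\left(n \right)} \left(-27 + 142\right) = \left(-18 + 6 \left(-9\right)\right) \left(-27 + 142\right) = \left(-18 - 54\right) 115 = \left(-72\right) 115 = -8280$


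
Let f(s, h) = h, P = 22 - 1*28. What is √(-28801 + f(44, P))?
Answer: I*√28807 ≈ 169.73*I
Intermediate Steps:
P = -6 (P = 22 - 28 = -6)
√(-28801 + f(44, P)) = √(-28801 - 6) = √(-28807) = I*√28807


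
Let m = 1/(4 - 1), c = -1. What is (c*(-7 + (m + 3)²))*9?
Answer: -37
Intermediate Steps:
m = ⅓ (m = 1/3 = ⅓ ≈ 0.33333)
(c*(-7 + (m + 3)²))*9 = -(-7 + (⅓ + 3)²)*9 = -(-7 + (10/3)²)*9 = -(-7 + 100/9)*9 = -1*37/9*9 = -37/9*9 = -37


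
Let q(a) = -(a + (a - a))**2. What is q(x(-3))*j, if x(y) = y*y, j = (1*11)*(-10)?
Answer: 8910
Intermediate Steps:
j = -110 (j = 11*(-10) = -110)
x(y) = y**2
q(a) = -a**2 (q(a) = -(a + 0)**2 = -a**2)
q(x(-3))*j = -((-3)**2)**2*(-110) = -1*9**2*(-110) = -1*81*(-110) = -81*(-110) = 8910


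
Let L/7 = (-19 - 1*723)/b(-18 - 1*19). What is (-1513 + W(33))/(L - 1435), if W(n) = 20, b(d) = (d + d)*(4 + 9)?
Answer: 718133/687638 ≈ 1.0443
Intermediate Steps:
b(d) = 26*d (b(d) = (2*d)*13 = 26*d)
L = 2597/481 (L = 7*((-19 - 1*723)/((26*(-18 - 1*19)))) = 7*((-19 - 723)/((26*(-18 - 19)))) = 7*(-742/(26*(-37))) = 7*(-742/(-962)) = 7*(-742*(-1/962)) = 7*(371/481) = 2597/481 ≈ 5.3992)
(-1513 + W(33))/(L - 1435) = (-1513 + 20)/(2597/481 - 1435) = -1493/(-687638/481) = -481/687638*(-1493) = 718133/687638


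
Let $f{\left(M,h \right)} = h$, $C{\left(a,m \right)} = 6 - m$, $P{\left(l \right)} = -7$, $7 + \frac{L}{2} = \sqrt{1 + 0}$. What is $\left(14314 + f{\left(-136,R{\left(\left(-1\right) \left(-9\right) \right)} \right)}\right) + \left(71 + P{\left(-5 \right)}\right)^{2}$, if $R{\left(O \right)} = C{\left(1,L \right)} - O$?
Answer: $18419$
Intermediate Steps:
$L = -12$ ($L = -14 + 2 \sqrt{1 + 0} = -14 + 2 \sqrt{1} = -14 + 2 \cdot 1 = -14 + 2 = -12$)
$R{\left(O \right)} = 18 - O$ ($R{\left(O \right)} = \left(6 - -12\right) - O = \left(6 + 12\right) - O = 18 - O$)
$\left(14314 + f{\left(-136,R{\left(\left(-1\right) \left(-9\right) \right)} \right)}\right) + \left(71 + P{\left(-5 \right)}\right)^{2} = \left(14314 + \left(18 - \left(-1\right) \left(-9\right)\right)\right) + \left(71 - 7\right)^{2} = \left(14314 + \left(18 - 9\right)\right) + 64^{2} = \left(14314 + \left(18 - 9\right)\right) + 4096 = \left(14314 + 9\right) + 4096 = 14323 + 4096 = 18419$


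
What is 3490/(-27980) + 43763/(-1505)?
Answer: -122974119/4210990 ≈ -29.203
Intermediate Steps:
3490/(-27980) + 43763/(-1505) = 3490*(-1/27980) + 43763*(-1/1505) = -349/2798 - 43763/1505 = -122974119/4210990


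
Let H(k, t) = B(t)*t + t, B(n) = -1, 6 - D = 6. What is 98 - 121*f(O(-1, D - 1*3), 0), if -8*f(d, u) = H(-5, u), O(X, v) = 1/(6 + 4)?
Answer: 98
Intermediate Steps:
D = 0 (D = 6 - 1*6 = 6 - 6 = 0)
H(k, t) = 0 (H(k, t) = -t + t = 0)
O(X, v) = ⅒ (O(X, v) = 1/10 = ⅒)
f(d, u) = 0 (f(d, u) = -⅛*0 = 0)
98 - 121*f(O(-1, D - 1*3), 0) = 98 - 121*0 = 98 + 0 = 98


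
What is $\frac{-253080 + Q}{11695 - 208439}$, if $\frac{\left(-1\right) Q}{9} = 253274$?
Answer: $\frac{1266273}{98372} \approx 12.872$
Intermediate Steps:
$Q = -2279466$ ($Q = \left(-9\right) 253274 = -2279466$)
$\frac{-253080 + Q}{11695 - 208439} = \frac{-253080 - 2279466}{11695 - 208439} = - \frac{2532546}{-196744} = \left(-2532546\right) \left(- \frac{1}{196744}\right) = \frac{1266273}{98372}$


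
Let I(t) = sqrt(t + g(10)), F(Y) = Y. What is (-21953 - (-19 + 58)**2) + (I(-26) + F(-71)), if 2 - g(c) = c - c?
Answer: -23545 + 2*I*sqrt(6) ≈ -23545.0 + 4.899*I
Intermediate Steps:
g(c) = 2 (g(c) = 2 - (c - c) = 2 - 1*0 = 2 + 0 = 2)
I(t) = sqrt(2 + t) (I(t) = sqrt(t + 2) = sqrt(2 + t))
(-21953 - (-19 + 58)**2) + (I(-26) + F(-71)) = (-21953 - (-19 + 58)**2) + (sqrt(2 - 26) - 71) = (-21953 - 1*39**2) + (sqrt(-24) - 71) = (-21953 - 1*1521) + (2*I*sqrt(6) - 71) = (-21953 - 1521) + (-71 + 2*I*sqrt(6)) = -23474 + (-71 + 2*I*sqrt(6)) = -23545 + 2*I*sqrt(6)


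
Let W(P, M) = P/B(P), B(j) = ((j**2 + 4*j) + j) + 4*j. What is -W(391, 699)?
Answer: -1/400 ≈ -0.0025000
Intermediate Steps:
B(j) = j**2 + 9*j (B(j) = (j**2 + 5*j) + 4*j = j**2 + 9*j)
W(P, M) = 1/(9 + P) (W(P, M) = P/((P*(9 + P))) = P*(1/(P*(9 + P))) = 1/(9 + P))
-W(391, 699) = -1/(9 + 391) = -1/400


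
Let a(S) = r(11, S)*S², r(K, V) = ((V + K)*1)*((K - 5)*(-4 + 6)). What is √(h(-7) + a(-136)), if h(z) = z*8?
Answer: 2*I*√6936014 ≈ 5267.3*I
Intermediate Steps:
h(z) = 8*z
r(K, V) = (-10 + 2*K)*(K + V) (r(K, V) = ((K + V)*1)*((-5 + K)*2) = (K + V)*(-10 + 2*K) = (-10 + 2*K)*(K + V))
a(S) = S²*(132 + 12*S) (a(S) = (-10*11 - 10*S + 2*11² + 2*11*S)*S² = (-110 - 10*S + 2*121 + 22*S)*S² = (-110 - 10*S + 242 + 22*S)*S² = (132 + 12*S)*S² = S²*(132 + 12*S))
√(h(-7) + a(-136)) = √(8*(-7) + 12*(-136)²*(11 - 136)) = √(-56 + 12*18496*(-125)) = √(-56 - 27744000) = √(-27744056) = 2*I*√6936014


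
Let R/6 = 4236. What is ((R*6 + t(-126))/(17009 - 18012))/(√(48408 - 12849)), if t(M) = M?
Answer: -16930*√439/440317 ≈ -0.80561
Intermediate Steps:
R = 25416 (R = 6*4236 = 25416)
((R*6 + t(-126))/(17009 - 18012))/(√(48408 - 12849)) = ((25416*6 - 126)/(17009 - 18012))/(√(48408 - 12849)) = ((152496 - 126)/(-1003))/(√35559) = (152370*(-1/1003))/((9*√439)) = -16930*√439/440317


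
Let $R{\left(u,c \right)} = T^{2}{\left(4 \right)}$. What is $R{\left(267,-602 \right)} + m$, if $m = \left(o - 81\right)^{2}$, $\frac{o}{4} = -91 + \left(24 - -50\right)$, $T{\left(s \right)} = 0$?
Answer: $22201$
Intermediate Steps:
$o = -68$ ($o = 4 \left(-91 + \left(24 - -50\right)\right) = 4 \left(-91 + \left(24 + 50\right)\right) = 4 \left(-91 + 74\right) = 4 \left(-17\right) = -68$)
$R{\left(u,c \right)} = 0$ ($R{\left(u,c \right)} = 0^{2} = 0$)
$m = 22201$ ($m = \left(-68 - 81\right)^{2} = \left(-149\right)^{2} = 22201$)
$R{\left(267,-602 \right)} + m = 0 + 22201 = 22201$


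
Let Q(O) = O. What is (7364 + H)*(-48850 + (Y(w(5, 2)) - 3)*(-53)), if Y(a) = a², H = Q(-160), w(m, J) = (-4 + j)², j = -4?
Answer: -1914671916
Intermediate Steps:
w(m, J) = 64 (w(m, J) = (-4 - 4)² = (-8)² = 64)
H = -160
(7364 + H)*(-48850 + (Y(w(5, 2)) - 3)*(-53)) = (7364 - 160)*(-48850 + (64² - 3)*(-53)) = 7204*(-48850 + (4096 - 3)*(-53)) = 7204*(-48850 + 4093*(-53)) = 7204*(-48850 - 216929) = 7204*(-265779) = -1914671916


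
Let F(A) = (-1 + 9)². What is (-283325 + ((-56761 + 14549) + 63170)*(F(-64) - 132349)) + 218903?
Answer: -2772493452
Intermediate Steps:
F(A) = 64 (F(A) = 8² = 64)
(-283325 + ((-56761 + 14549) + 63170)*(F(-64) - 132349)) + 218903 = (-283325 + ((-56761 + 14549) + 63170)*(64 - 132349)) + 218903 = (-283325 + (-42212 + 63170)*(-132285)) + 218903 = (-283325 + 20958*(-132285)) + 218903 = (-283325 - 2772429030) + 218903 = -2772712355 + 218903 = -2772493452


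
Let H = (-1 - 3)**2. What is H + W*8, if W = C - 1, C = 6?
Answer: 56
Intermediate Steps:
H = 16 (H = (-4)**2 = 16)
W = 5 (W = 6 - 1 = 5)
H + W*8 = 16 + 5*8 = 16 + 40 = 56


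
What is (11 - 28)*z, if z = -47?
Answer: 799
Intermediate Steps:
(11 - 28)*z = (11 - 28)*(-47) = -17*(-47) = 799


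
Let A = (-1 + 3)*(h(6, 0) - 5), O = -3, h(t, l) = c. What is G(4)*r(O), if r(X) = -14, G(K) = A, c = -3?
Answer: 224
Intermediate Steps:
h(t, l) = -3
A = -16 (A = (-1 + 3)*(-3 - 5) = 2*(-8) = -16)
G(K) = -16
G(4)*r(O) = -16*(-14) = 224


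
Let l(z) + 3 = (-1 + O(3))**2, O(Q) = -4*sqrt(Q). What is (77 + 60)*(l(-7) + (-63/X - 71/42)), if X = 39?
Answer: 3193607/546 + 1096*sqrt(3) ≈ 7747.4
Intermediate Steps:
l(z) = -3 + (-1 - 4*sqrt(3))**2
(77 + 60)*(l(-7) + (-63/X - 71/42)) = (77 + 60)*((46 + 8*sqrt(3)) + (-63/39 - 71/42)) = 137*((46 + 8*sqrt(3)) + (-63*1/39 - 71*1/42)) = 137*((46 + 8*sqrt(3)) + (-21/13 - 71/42)) = 137*((46 + 8*sqrt(3)) - 1805/546) = 137*(23311/546 + 8*sqrt(3)) = 3193607/546 + 1096*sqrt(3)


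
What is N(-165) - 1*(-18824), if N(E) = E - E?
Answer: 18824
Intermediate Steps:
N(E) = 0
N(-165) - 1*(-18824) = 0 - 1*(-18824) = 0 + 18824 = 18824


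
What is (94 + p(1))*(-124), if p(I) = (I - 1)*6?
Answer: -11656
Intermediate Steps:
p(I) = -6 + 6*I (p(I) = (-1 + I)*6 = -6 + 6*I)
(94 + p(1))*(-124) = (94 + (-6 + 6*1))*(-124) = (94 + (-6 + 6))*(-124) = (94 + 0)*(-124) = 94*(-124) = -11656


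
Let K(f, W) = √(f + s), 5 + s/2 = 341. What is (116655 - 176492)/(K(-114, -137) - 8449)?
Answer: 505562813/71385043 + 179511*√62/71385043 ≈ 7.1020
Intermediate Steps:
s = 672 (s = -10 + 2*341 = -10 + 682 = 672)
K(f, W) = √(672 + f) (K(f, W) = √(f + 672) = √(672 + f))
(116655 - 176492)/(K(-114, -137) - 8449) = (116655 - 176492)/(√(672 - 114) - 8449) = -59837/(√558 - 8449) = -59837/(3*√62 - 8449) = -59837/(-8449 + 3*√62)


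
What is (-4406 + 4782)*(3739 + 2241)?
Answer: 2248480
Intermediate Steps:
(-4406 + 4782)*(3739 + 2241) = 376*5980 = 2248480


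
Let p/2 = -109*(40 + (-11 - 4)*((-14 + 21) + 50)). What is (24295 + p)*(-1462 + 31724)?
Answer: 6111864830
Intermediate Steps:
p = 177670 (p = 2*(-109*(40 + (-11 - 4)*((-14 + 21) + 50))) = 2*(-109*(40 - 15*(7 + 50))) = 2*(-109*(40 - 15*57)) = 2*(-109*(40 - 855)) = 2*(-109*(-815)) = 2*88835 = 177670)
(24295 + p)*(-1462 + 31724) = (24295 + 177670)*(-1462 + 31724) = 201965*30262 = 6111864830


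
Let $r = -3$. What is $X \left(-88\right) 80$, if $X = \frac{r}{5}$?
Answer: $4224$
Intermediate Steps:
$X = - \frac{3}{5} \approx -0.6$
$X \left(-88\right) 80 = \left(- \frac{3}{5}\right) \left(-88\right) 80 = \frac{264}{5} \cdot 80 = 4224$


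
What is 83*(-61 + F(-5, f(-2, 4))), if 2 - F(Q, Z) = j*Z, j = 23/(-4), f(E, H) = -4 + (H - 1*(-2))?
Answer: -7885/2 ≈ -3942.5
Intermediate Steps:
f(E, H) = -2 + H (f(E, H) = -4 + (H + 2) = -4 + (2 + H) = -2 + H)
j = -23/4 (j = 23*(-¼) = -23/4 ≈ -5.7500)
F(Q, Z) = 2 + 23*Z/4 (F(Q, Z) = 2 - (-23)*Z/4 = 2 + 23*Z/4)
83*(-61 + F(-5, f(-2, 4))) = 83*(-61 + (2 + 23*(-2 + 4)/4)) = 83*(-61 + (2 + (23/4)*2)) = 83*(-61 + (2 + 23/2)) = 83*(-61 + 27/2) = 83*(-95/2) = -7885/2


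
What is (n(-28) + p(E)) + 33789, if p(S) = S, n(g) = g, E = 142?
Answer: 33903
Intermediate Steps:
(n(-28) + p(E)) + 33789 = (-28 + 142) + 33789 = 114 + 33789 = 33903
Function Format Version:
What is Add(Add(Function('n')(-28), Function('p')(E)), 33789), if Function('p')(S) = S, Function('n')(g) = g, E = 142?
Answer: 33903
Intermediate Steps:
Add(Add(Function('n')(-28), Function('p')(E)), 33789) = Add(Add(-28, 142), 33789) = Add(114, 33789) = 33903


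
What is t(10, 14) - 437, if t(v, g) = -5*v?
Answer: -487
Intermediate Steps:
t(10, 14) - 437 = -5*10 - 437 = -50 - 437 = -487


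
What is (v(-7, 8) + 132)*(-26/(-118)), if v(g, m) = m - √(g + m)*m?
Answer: 1716/59 ≈ 29.085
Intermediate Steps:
v(g, m) = m - m*√(g + m)
(v(-7, 8) + 132)*(-26/(-118)) = (8*(1 - √(-7 + 8)) + 132)*(-26/(-118)) = (8*(1 - √1) + 132)*(-26*(-1/118)) = (8*(1 - 1*1) + 132)*(13/59) = (8*(1 - 1) + 132)*(13/59) = (8*0 + 132)*(13/59) = (0 + 132)*(13/59) = 132*(13/59) = 1716/59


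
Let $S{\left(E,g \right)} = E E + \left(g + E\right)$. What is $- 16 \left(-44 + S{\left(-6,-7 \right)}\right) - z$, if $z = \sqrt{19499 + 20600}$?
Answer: $336 - \sqrt{40099} \approx 135.75$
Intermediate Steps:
$S{\left(E,g \right)} = E + g + E^{2}$ ($S{\left(E,g \right)} = E^{2} + \left(E + g\right) = E + g + E^{2}$)
$z = \sqrt{40099} \approx 200.25$
$- 16 \left(-44 + S{\left(-6,-7 \right)}\right) - z = - 16 \left(-44 - \left(13 - 36\right)\right) - \sqrt{40099} = - 16 \left(-44 - -23\right) - \sqrt{40099} = - 16 \left(-44 + 23\right) - \sqrt{40099} = \left(-16\right) \left(-21\right) - \sqrt{40099} = 336 - \sqrt{40099}$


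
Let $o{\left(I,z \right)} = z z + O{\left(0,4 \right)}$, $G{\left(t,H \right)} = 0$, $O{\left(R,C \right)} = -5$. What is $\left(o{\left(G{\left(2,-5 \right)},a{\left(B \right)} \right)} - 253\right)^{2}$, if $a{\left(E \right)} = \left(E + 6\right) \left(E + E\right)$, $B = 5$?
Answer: $140232964$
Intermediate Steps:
$a{\left(E \right)} = 2 E \left(6 + E\right)$ ($a{\left(E \right)} = \left(6 + E\right) 2 E = 2 E \left(6 + E\right)$)
$o{\left(I,z \right)} = -5 + z^{2}$ ($o{\left(I,z \right)} = z z - 5 = z^{2} - 5 = -5 + z^{2}$)
$\left(o{\left(G{\left(2,-5 \right)},a{\left(B \right)} \right)} - 253\right)^{2} = \left(\left(-5 + \left(2 \cdot 5 \left(6 + 5\right)\right)^{2}\right) - 253\right)^{2} = \left(\left(-5 + \left(2 \cdot 5 \cdot 11\right)^{2}\right) - 253\right)^{2} = \left(\left(-5 + 110^{2}\right) - 253\right)^{2} = \left(\left(-5 + 12100\right) - 253\right)^{2} = \left(12095 - 253\right)^{2} = 11842^{2} = 140232964$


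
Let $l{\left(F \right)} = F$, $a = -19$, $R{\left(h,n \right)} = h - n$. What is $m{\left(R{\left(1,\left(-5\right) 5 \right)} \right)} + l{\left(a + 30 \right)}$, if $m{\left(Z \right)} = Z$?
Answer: $37$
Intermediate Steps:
$m{\left(R{\left(1,\left(-5\right) 5 \right)} \right)} + l{\left(a + 30 \right)} = \left(1 - \left(-5\right) 5\right) + \left(-19 + 30\right) = \left(1 - -25\right) + 11 = \left(1 + 25\right) + 11 = 26 + 11 = 37$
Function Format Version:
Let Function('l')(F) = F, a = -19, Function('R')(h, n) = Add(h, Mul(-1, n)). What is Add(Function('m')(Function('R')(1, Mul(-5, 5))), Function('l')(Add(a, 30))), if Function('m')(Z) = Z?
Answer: 37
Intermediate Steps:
Add(Function('m')(Function('R')(1, Mul(-5, 5))), Function('l')(Add(a, 30))) = Add(Add(1, Mul(-1, Mul(-5, 5))), Add(-19, 30)) = Add(Add(1, Mul(-1, -25)), 11) = Add(Add(1, 25), 11) = Add(26, 11) = 37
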